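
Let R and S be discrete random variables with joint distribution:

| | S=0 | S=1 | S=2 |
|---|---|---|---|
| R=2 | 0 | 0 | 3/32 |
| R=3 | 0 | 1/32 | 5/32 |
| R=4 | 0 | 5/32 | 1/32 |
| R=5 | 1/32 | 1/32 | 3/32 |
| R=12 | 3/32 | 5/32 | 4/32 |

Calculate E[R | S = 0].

P(S = 0) = 1/8.
Σ R·P over the event = 5·(1/32) + 12·(3/32) = 41/32.
E[R | S = 0] = (41/32) / (1/8) = 41/4.

41/4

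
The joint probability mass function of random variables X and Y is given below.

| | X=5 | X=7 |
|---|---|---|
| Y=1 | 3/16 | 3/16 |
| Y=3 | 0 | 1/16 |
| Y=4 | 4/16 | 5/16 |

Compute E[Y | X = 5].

19/7

P(X = 5) = 7/16.
Σ Y·P over the event = 1·(3/16) + 4·(4/16) = 19/16.
E[Y | X = 5] = (19/16) / (7/16) = 19/7.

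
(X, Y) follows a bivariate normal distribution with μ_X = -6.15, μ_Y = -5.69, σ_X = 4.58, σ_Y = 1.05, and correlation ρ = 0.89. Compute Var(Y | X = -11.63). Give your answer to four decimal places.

Var(Y | X=x) = (1 − ρ²)·σ_Y².
Var(Y | X=-11.63) = (1.05)²·(1 − (0.89)²) = 1.1025·0.2079 = 0.2292.

0.2292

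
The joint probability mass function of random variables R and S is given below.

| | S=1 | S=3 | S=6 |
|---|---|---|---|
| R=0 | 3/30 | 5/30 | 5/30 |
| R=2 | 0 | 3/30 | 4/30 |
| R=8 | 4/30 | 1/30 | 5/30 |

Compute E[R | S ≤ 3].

P(S ≤ 3) = 8/15.
Summing R·P(R=x,S=y) over the conditioning event gives 23/15.
E[R | S ≤ 3] = (23/15) / (8/15) = 23/8.

23/8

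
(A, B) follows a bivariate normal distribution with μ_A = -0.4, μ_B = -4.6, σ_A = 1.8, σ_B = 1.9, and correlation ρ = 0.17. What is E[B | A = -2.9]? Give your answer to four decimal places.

-5.0486

The regression of B on A has slope ρ·σ_B/σ_A and passes through (μ_A, μ_B).
E[B | A=-2.9] = -4.6 + (0.17)·(1.9/1.8)·(-2.9 − (-0.4)) = -4.6 + (0.17944)·(-2.5) = -5.0486.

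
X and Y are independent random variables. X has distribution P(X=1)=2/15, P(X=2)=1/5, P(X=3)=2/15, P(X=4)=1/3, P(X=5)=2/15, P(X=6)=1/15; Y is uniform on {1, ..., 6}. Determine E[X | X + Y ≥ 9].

50/11

P(X + Y ≥ 9) = 11/45.
Summing X·P(x,y) over outcomes with X + Y ≥ 9 gives 10/9.
E[X | X + Y ≥ 9] = (10/9) / (11/45) = 50/11.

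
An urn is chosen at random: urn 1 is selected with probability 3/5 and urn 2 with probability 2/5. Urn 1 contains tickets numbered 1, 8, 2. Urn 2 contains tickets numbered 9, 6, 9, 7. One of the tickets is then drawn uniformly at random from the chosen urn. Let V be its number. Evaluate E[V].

53/10

E[V | urn 1] = (1+8+2)/3 = 11/3.
E[V | urn 2] = (9+6+9+7)/4 = 31/4.
E[V] = (3/5)·(11/3) + (2/5)·(31/4) = 53/10.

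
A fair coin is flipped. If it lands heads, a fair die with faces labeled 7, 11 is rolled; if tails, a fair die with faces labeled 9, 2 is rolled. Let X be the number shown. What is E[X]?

E[X | heads] = (7+11)/2 = 9.
E[X | tails] = (9+2)/2 = 11/2.
By the law of total expectation,
E[X] = (1/2)·(9) + (1/2)·(11/2) = 29/4.

29/4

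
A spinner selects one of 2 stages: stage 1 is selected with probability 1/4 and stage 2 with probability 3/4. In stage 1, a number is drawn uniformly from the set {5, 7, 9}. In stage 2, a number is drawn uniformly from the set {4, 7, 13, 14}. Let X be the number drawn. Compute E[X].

71/8

E[X | stage 1] = (5+7+9)/3 = 7.
E[X | stage 2] = (4+7+13+14)/4 = 19/2.
E[X] = (1/4)·(7) + (3/4)·(19/2) = 71/8.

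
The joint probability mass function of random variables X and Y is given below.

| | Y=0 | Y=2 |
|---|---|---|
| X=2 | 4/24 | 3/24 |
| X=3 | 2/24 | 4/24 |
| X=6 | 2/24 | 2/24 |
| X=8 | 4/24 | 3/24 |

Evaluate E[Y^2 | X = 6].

2

P(X = 6) = 1/6.
Σ Y^2·P over the event = 0·(2/24) + 4·(2/24) = 1/3.
E[Y^2 | X = 6] = (1/3) / (1/6) = 2.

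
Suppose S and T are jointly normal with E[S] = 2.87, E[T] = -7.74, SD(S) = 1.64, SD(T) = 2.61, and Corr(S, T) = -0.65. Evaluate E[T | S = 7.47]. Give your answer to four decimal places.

-12.4985

For a bivariate normal, E[T | S=x] = μ_T + ρ·(σ_T/σ_S)·(x − μ_S).
E[T | S=7.47] = -7.74 + (-0.65)·(2.61/1.64)·(7.47 − (2.87)) = -7.74 + (-1.03445)·(4.6) = -12.4985.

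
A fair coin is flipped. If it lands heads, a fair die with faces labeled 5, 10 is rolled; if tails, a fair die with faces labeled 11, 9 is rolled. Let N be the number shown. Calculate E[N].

35/4

E[N | heads] = (5+10)/2 = 15/2.
E[N | tails] = (11+9)/2 = 10.
E[N] = (1/2)·(15/2) + (1/2)·(10) = 35/4.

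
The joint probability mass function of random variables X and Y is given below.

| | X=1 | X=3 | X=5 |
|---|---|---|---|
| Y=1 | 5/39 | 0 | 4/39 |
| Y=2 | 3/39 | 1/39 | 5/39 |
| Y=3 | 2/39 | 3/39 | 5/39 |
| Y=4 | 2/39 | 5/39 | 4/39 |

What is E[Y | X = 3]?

P(X = 3) = 3/13.
Σ Y·P over the event = 2·(1/39) + 3·(3/39) + 4·(5/39) = 31/39.
E[Y | X = 3] = (31/39) / (3/13) = 31/9.

31/9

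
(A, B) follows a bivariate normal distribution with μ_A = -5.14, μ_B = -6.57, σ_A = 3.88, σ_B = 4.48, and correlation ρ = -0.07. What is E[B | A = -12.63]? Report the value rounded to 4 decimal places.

-5.9646

E[B | A=x] = μ_B + ρ(σ_B/σ_A)(x − μ_A) for jointly normal variables.
E[B | A=-12.63] = -6.57 + (-0.07)·(4.48/3.88)·(-12.63 − (-5.14)) = -6.57 + (-0.080825)·(-7.49) = -5.9646.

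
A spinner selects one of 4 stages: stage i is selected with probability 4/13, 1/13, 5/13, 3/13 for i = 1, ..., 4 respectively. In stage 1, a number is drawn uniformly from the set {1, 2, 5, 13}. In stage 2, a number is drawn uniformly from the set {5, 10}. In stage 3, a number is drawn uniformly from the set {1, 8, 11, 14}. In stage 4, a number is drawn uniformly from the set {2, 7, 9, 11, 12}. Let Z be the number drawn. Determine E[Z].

E[Z | stage 1] = (1+2+5+13)/4 = 21/4.
E[Z | stage 2] = (5+10)/2 = 15/2.
E[Z | stage 3] = (1+8+11+14)/4 = 17/2.
E[Z | stage 4] = (2+7+9+11+12)/5 = 41/5.
E[Z] = (4/13)·(21/4) + (1/13)·(15/2) + (5/13)·(17/2) + (3/13)·(41/5) = 478/65.

478/65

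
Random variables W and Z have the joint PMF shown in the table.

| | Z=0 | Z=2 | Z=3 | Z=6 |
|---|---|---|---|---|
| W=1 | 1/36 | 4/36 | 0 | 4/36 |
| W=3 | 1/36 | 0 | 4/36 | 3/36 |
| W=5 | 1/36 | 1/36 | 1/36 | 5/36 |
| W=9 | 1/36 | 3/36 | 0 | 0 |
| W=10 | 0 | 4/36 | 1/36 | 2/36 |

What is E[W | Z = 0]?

9/2

P(Z = 0) = 1/9.
Σ W·P over the event = 1·(1/36) + 3·(1/36) + 5·(1/36) + 9·(1/36) = 1/2.
E[W | Z = 0] = (1/2) / (1/9) = 9/2.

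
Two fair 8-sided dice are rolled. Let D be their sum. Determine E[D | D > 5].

P(D > 5) = 27/32.
E[D | D > 5] = (67/8) / (27/32) = 268/27.

268/27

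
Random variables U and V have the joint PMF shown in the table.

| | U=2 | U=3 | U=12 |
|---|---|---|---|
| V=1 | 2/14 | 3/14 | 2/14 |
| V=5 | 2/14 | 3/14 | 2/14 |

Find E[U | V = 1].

37/7

P(V = 1) = 1/2.
Σ U·P over the event = 2·(2/14) + 3·(3/14) + 12·(2/14) = 37/14.
E[U | V = 1] = (37/14) / (1/2) = 37/7.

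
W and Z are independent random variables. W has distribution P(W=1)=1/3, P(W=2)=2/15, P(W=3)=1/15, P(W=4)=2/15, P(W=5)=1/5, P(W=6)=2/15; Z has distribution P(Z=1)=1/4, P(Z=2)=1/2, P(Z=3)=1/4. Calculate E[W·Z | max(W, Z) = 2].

P(max(W, Z) = 2) = 4/15.
Summing WZ·P(x,y) over outcomes with max(W, Z) = 2 gives 2/3.
E[W·Z | max(W, Z) = 2] = (2/3) / (4/15) = 5/2.

5/2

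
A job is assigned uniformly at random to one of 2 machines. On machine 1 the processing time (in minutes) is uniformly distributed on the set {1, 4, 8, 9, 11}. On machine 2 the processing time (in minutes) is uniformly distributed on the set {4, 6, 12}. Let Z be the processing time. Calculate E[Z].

209/30

E[Z | machine 1] = (1+4+8+9+11)/5 = 33/5.
E[Z | machine 2] = (4+6+12)/3 = 22/3.
E[Z] = (1/2)·(33/5) + (1/2)·(22/3) = 209/30.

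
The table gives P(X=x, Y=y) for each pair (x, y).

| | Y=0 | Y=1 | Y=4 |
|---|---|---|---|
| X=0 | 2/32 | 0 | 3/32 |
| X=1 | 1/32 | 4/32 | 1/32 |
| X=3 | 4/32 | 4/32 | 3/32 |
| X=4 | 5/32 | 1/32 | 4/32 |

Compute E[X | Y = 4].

26/11

P(Y = 4) = 11/32.
Σ X·P over the event = 0·(3/32) + 1·(1/32) + 3·(3/32) + 4·(4/32) = 13/16.
E[X | Y = 4] = (13/16) / (11/32) = 26/11.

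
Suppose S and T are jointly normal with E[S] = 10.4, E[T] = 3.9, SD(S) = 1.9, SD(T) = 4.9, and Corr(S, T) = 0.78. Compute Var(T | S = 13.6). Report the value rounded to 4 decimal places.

9.4023

For a bivariate normal, Var(T | S=x) = σ_T²(1 − ρ²).
Var(T | S=13.6) = (4.9)²·(1 − (0.78)²) = 24.01·0.3916 = 9.4023.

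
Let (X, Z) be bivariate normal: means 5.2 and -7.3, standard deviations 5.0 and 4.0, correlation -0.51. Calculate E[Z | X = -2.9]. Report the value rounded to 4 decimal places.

-3.9952

The regression of Z on X has slope ρ·σ_Z/σ_X and passes through (μ_X, μ_Z).
E[Z | X=-2.9] = -7.3 + (-0.51)·(4.0/5.0)·(-2.9 − (5.2)) = -7.3 + (-0.408)·(-8.1) = -3.9952.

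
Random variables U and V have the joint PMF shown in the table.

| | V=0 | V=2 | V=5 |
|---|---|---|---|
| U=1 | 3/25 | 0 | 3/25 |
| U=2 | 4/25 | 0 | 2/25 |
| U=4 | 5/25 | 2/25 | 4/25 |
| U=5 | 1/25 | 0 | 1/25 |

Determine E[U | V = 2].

4

P(V = 2) = 2/25.
Summing U·P(U=x,V=y) over the conditioning event gives 8/25.
E[U | V = 2] = (8/25) / (2/25) = 4.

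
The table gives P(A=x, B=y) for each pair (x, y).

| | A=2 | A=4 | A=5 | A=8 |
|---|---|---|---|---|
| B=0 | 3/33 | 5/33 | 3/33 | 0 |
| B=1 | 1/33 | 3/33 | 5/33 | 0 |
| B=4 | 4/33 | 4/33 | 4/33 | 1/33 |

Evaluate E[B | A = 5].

7/4

P(A = 5) = 4/11.
Summing B·P(A=x,B=y) over the conditioning event gives 7/11.
E[B | A = 5] = (7/11) / (4/11) = 7/4.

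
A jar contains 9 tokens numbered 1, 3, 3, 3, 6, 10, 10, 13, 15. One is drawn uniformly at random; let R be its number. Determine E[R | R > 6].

12

P(R > 6) = 4/9.
Σ over the event: 10·2/9 + 13·1/9 + 15·1/9 = 16/3.
E[R | R > 6] = (16/3) / (4/9) = 12.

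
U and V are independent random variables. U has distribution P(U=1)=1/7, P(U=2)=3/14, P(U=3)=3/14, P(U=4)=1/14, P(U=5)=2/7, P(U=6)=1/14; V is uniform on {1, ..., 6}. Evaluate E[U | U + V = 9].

13/3

P(U + V = 9) = 3/28.
Summing U·P(x,y) over outcomes with U + V = 9 gives 13/28.
E[U | U + V = 9] = (13/28) / (3/28) = 13/3.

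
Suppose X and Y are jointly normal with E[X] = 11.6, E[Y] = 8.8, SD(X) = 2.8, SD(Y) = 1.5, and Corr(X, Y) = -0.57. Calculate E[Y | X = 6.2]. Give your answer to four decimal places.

For a bivariate normal, E[Y | X=x] = μ_Y + ρ·(σ_Y/σ_X)·(x − μ_X).
E[Y | X=6.2] = 8.8 + (-0.57)·(1.5/2.8)·(6.2 − (11.6)) = 8.8 + (-0.30536)·(-5.4) = 10.4489.

10.4489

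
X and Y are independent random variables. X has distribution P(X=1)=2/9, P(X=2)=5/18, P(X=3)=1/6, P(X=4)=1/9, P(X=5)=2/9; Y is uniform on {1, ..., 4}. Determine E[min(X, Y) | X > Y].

2

P(X > Y) = 11/24.
Summing min(X,Y)·P(x,y) over outcomes with X > Y gives 11/12.
E[min(X, Y) | X > Y] = (11/12) / (11/24) = 2.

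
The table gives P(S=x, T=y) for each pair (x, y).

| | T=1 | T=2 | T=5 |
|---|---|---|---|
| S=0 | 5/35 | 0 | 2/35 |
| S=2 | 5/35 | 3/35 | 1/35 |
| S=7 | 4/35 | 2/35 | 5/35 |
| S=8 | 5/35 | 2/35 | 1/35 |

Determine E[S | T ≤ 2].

57/13

P(T ≤ 2) = 26/35.
Σ S·P over the event = 0·(5/35) + 2·(5/35) + 2·(3/35) + 7·(4/35) + 7·(2/35) + 8·(5/35) + 8·(2/35) = 114/35.
E[S | T ≤ 2] = (114/35) / (26/35) = 57/13.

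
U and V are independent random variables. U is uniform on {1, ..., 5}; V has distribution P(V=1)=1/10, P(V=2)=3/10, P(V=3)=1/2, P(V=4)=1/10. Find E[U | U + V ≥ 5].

P(U + V ≥ 5) = 18/25.
Summing U·P(x,y) over outcomes with U + V ≥ 5 gives 13/5.
E[U | U + V ≥ 5] = (13/5) / (18/25) = 65/18.

65/18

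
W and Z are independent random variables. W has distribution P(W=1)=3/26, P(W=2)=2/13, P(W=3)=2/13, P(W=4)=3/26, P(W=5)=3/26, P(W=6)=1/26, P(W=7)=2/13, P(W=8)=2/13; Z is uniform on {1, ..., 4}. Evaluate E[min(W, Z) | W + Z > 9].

P(W + Z > 9) = 21/104.
Summing min(W,Z)·P(x,y) over outcomes with W + Z > 9 gives 17/26.
E[min(W, Z) | W + Z > 9] = (17/26) / (21/104) = 68/21.

68/21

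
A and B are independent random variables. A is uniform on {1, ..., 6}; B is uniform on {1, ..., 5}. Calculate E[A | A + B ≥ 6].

17/4

P(A + B ≥ 6) = 2/3.
Summing A·P(x,y) over outcomes with A + B ≥ 6 gives 17/6.
E[A | A + B ≥ 6] = (17/6) / (2/3) = 17/4.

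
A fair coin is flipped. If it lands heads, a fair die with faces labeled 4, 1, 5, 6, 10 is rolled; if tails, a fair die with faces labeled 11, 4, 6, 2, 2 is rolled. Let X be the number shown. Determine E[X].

51/10

E[X | heads] = (4+1+5+6+10)/5 = 26/5.
E[X | tails] = (11+4+6+2+2)/5 = 5.
By the law of total expectation,
E[X] = (1/2)·(26/5) + (1/2)·(5) = 51/10.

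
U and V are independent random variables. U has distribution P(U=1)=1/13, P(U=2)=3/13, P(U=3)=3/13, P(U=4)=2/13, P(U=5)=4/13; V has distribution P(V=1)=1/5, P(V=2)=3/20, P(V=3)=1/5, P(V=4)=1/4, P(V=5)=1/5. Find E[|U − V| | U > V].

241/119

P(U > V) = 119/260.
Summing |U−V|·P(x,y) over outcomes with U > V gives 241/260.
E[|U − V| | U > V] = (241/260) / (119/260) = 241/119.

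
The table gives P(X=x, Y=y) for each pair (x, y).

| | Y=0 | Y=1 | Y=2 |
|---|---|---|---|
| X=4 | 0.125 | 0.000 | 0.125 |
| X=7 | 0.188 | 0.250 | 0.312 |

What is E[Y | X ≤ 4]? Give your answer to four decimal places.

P(X ≤ 4) = 0.250.
Σ Y·P over the event = 0·(0.125) + 2·(0.125) = 0.250.
E[Y | X ≤ 4] = (0.250) / (0.250) = 1.0000.

1.0000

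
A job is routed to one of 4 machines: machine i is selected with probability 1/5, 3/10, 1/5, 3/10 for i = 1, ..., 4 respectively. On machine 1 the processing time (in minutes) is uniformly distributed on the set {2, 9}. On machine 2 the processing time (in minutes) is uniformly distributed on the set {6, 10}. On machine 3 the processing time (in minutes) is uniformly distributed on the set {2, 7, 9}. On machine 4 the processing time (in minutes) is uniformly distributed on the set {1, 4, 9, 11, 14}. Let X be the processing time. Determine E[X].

E[X | machine 1] = (2+9)/2 = 11/2.
E[X | machine 2] = (6+10)/2 = 8.
E[X | machine 3] = (2+7+9)/3 = 6.
E[X | machine 4] = (1+4+9+11+14)/5 = 39/5.
By the law of total expectation,
E[X] = (1/5)·(11/2) + (3/10)·(8) + (1/5)·(6) + (3/10)·(39/5) = 176/25.

176/25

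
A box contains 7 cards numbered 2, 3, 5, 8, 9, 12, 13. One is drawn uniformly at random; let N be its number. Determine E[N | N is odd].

15/2

P(N is odd) = 4/7.
Σ over the event: 3·1/7 + 5·1/7 + 9·1/7 + 13·1/7 = 30/7.
E[N | N is odd] = (30/7) / (4/7) = 15/2.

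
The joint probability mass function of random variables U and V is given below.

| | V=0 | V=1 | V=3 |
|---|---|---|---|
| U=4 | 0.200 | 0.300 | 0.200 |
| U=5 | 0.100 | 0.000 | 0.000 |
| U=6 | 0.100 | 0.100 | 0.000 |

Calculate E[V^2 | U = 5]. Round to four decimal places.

P(U = 5) = 0.100.
Summing V^2·P(U=x,V=y) over the conditioning event gives 0.000.
E[V^2 | U = 5] = (0.000) / (0.100) = 0.0000.

0.0000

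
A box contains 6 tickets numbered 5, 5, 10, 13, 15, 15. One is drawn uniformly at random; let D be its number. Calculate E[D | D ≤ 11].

20/3

P(D ≤ 11) = 1/2.
Σ over the event: 5·1/3 + 10·1/6 = 10/3.
E[D | D ≤ 11] = (10/3) / (1/2) = 20/3.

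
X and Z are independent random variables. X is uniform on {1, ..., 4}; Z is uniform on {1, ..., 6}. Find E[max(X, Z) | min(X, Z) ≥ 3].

37/8

Outcomes with min(X, Z) ≥ 3: (3,3), (3,4), (3,5), (3,6), (4,3), (4,4), (4,5), (4,6), each with probability 1/24.
E[max(X, Z) | min(X, Z) ≥ 3] = (3 + 4 + 5 + 6 + 4 + 4 + 5 + 6) / 8 = 37/8.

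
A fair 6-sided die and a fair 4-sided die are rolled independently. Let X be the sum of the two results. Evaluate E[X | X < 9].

P(X < 9) = 7/8.
Σ over the event: 2·1/24 + 3·1/12 + 4·1/8 + 5·1/6 + 6·1/6 + 7·1/6 + 8·1/8 = 29/6.
E[X | X < 9] = (29/6) / (7/8) = 116/21.

116/21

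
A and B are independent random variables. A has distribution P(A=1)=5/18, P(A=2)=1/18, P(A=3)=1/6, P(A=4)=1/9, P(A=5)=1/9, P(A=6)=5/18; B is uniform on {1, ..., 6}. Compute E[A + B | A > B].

351/46

P(A > B) = 23/54.
Summing (A+B)·P(x,y) over outcomes with A > B gives 13/4.
E[A + B | A > B] = (13/4) / (23/54) = 351/46.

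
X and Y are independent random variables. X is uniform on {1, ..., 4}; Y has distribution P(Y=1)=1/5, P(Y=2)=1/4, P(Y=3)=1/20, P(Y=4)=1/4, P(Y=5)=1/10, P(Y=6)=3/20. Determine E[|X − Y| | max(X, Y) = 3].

P(max(X, Y) = 3) = 3/20.
Summing |X−Y|·P(x,y) over outcomes with max(X, Y) = 3 gives 1/5.
E[|X − Y| | max(X, Y) = 3] = (1/5) / (3/20) = 4/3.

4/3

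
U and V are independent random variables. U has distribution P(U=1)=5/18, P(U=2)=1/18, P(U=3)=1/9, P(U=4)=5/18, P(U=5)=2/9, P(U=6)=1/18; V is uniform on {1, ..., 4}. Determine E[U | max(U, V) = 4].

P(max(U, V) = 4) = 7/18.
Summing U·P(x,y) over outcomes with max(U, V) = 4 gives 31/24.
E[U | max(U, V) = 4] = (31/24) / (7/18) = 93/28.

93/28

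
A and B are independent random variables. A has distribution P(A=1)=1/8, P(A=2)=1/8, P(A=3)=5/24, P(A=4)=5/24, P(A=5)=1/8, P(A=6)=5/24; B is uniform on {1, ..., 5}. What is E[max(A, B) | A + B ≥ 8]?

P(A + B ≥ 8) = 11/30.
Summing max(A,B)·P(x,y) over outcomes with A + B ≥ 8 gives 47/24.
E[max(A, B) | A + B ≥ 8] = (47/24) / (11/30) = 235/44.

235/44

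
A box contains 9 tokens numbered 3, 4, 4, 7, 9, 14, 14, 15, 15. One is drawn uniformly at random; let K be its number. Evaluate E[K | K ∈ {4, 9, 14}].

P(K ∈ {4, 9, 14}) = 5/9.
Σ over the event: 4·2/9 + 9·1/9 + 14·2/9 = 5.
E[K | K ∈ {4, 9, 14}] = (5) / (5/9) = 9.

9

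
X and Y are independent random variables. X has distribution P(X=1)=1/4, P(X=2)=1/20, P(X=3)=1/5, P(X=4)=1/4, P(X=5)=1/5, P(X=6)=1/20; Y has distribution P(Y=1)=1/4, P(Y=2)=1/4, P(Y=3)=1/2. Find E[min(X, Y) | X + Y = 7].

P(X + Y = 7) = 3/16.
Summing min(X,Y)·P(x,y) over outcomes with X + Y = 7 gives 39/80.
E[min(X, Y) | X + Y = 7] = (39/80) / (3/16) = 13/5.

13/5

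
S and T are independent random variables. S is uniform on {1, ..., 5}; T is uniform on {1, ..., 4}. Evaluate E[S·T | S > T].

Outcomes with S > T: (2,1), (3,1), (3,2), (4,1), (4,2), (4,3), (5,1), (5,2), (5,3), (5,4), each with probability 1/20.
E[S·T | S > T] = (2 + 3 + 6 + 4 + 8 + 12 + 5 + 10 + 15 + 20) / 10 = 17/2.

17/2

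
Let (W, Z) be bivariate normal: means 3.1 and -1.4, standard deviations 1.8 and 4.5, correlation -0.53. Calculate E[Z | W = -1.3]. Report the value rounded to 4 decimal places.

For a bivariate normal, E[Z | W=x] = μ_Z + ρ·(σ_Z/σ_W)·(x − μ_W).
E[Z | W=-1.3] = -1.4 + (-0.53)·(4.5/1.8)·(-1.3 − (3.1)) = -1.4 + (-1.325)·(-4.4) = 4.4300.

4.4300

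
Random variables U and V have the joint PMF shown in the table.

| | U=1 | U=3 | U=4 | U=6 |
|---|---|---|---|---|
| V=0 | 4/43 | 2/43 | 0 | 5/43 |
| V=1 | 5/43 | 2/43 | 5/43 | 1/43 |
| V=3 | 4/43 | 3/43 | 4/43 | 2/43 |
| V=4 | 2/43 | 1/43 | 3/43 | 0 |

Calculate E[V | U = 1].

P(U = 1) = 15/43.
Σ V·P over the event = 0·(4/43) + 1·(5/43) + 3·(4/43) + 4·(2/43) = 25/43.
E[V | U = 1] = (25/43) / (15/43) = 5/3.

5/3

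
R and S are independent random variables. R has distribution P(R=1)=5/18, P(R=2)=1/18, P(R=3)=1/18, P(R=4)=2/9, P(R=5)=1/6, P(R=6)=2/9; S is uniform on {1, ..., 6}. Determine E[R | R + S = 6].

P(R + S = 6) = 7/54.
Summing R·P(x,y) over outcomes with R + S = 6 gives 41/108.
E[R | R + S = 6] = (41/108) / (7/54) = 41/14.

41/14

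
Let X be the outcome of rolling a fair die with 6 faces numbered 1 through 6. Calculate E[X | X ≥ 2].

4

Given X ≥ 2, X is equally likely to be any of {2, 3, 4, 5, 6}.
E[X | X ≥ 2] = (2 + 3 + 4 + 5 + 6) / 5 = 4.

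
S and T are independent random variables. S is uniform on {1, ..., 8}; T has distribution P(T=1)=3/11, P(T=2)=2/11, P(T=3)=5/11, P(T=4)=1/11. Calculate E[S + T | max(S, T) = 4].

44/7

P(max(S, T) = 4) = 7/44.
Summing (S+T)·P(x,y) over outcomes with max(S, T) = 4 gives 1.
E[S + T | max(S, T) = 4] = (1) / (7/44) = 44/7.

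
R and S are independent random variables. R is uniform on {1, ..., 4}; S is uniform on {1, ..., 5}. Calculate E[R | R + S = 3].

3/2

Outcomes with R + S = 3: (1,2), (2,1), each with probability 1/20.
E[R | R + S = 3] = (1 + 2) / 2 = 3/2.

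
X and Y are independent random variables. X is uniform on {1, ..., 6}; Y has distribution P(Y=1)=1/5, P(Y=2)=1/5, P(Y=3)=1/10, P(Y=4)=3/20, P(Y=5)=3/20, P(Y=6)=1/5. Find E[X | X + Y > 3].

P(X + Y > 3) = 9/10.
Summing X·P(x,y) over outcomes with X + Y > 3 gives 101/30.
E[X | X + Y > 3] = (101/30) / (9/10) = 101/27.

101/27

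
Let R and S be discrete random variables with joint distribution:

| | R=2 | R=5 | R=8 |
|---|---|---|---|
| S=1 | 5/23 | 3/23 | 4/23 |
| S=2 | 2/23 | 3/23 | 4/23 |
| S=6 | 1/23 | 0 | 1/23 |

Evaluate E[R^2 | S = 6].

P(S = 6) = 2/23.
Summing R^2·P(R=x,S=y) over the conditioning event gives 68/23.
E[R^2 | S = 6] = (68/23) / (2/23) = 34.

34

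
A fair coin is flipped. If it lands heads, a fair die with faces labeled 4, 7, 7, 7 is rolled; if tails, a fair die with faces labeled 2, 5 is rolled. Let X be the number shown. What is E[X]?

E[X | heads] = (4+7+7+7)/4 = 25/4.
E[X | tails] = (2+5)/2 = 7/2.
E[X] = (1/2)·(25/4) + (1/2)·(7/2) = 39/8.

39/8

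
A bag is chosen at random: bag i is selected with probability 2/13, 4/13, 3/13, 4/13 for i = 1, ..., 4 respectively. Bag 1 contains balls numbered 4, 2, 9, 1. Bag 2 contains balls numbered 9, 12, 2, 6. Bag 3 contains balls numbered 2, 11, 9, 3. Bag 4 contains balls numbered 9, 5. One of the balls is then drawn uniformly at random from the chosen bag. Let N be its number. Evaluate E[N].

E[N | bag 1] = (4+2+9+1)/4 = 4.
E[N | bag 2] = (9+12+2+6)/4 = 29/4.
E[N | bag 3] = (2+11+9+3)/4 = 25/4.
E[N | bag 4] = (9+5)/2 = 7.
By the law of total expectation,
E[N] = (2/13)·(4) + (4/13)·(29/4) + (3/13)·(25/4) + (4/13)·(7) = 335/52.

335/52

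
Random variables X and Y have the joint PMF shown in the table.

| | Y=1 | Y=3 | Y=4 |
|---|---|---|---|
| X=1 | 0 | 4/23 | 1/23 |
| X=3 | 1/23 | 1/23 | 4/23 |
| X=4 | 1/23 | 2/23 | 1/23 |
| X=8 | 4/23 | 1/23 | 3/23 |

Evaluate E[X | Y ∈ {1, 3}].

P(Y ∈ {1, 3}) = 14/23.
Σ X·P over the event = 1·(4/23) + 3·(1/23) + 3·(1/23) + 4·(1/23) + 4·(2/23) + 8·(4/23) + 8·(1/23) = 62/23.
E[X | Y ∈ {1, 3}] = (62/23) / (14/23) = 31/7.

31/7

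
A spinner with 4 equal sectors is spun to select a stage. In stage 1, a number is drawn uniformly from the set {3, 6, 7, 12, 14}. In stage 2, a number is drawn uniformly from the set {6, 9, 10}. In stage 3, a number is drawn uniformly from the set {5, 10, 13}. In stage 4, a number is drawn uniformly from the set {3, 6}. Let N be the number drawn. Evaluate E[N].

E[N | stage 1] = (3+6+7+12+14)/5 = 42/5.
E[N | stage 2] = (6+9+10)/3 = 25/3.
E[N | stage 3] = (5+10+13)/3 = 28/3.
E[N | stage 4] = (3+6)/2 = 9/2.
E[N] = (1/4)·(42/5) + (1/4)·(25/3) + (1/4)·(28/3) + (1/4)·(9/2) = 917/120.

917/120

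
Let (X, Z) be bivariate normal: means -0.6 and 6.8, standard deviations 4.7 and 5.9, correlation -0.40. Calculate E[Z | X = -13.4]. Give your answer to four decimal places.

The regression of Z on X has slope ρ·σ_Z/σ_X and passes through (μ_X, μ_Z).
E[Z | X=-13.4] = 6.8 + (-0.40)·(5.9/4.7)·(-13.4 − (-0.6)) = 6.8 + (-0.502128)·(-12.8) = 13.2272.

13.2272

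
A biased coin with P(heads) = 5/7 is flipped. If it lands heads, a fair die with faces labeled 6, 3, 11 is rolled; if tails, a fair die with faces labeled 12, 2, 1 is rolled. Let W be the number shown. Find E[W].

E[W | heads] = (6+3+11)/3 = 20/3.
E[W | tails] = (12+2+1)/3 = 5.
E[W] = (5/7)·(20/3) + (2/7)·(5) = 130/21.

130/21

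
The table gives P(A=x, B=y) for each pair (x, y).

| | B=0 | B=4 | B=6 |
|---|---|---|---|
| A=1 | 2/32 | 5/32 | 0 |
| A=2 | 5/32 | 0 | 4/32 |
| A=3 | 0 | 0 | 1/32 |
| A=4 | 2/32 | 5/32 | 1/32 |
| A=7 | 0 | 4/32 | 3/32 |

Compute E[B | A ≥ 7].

34/7

P(A ≥ 7) = 7/32.
Summing B·P(A=x,B=y) over the conditioning event gives 17/16.
E[B | A ≥ 7] = (17/16) / (7/32) = 34/7.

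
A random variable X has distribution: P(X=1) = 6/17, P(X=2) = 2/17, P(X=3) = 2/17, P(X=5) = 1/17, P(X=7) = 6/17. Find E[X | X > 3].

47/7

P(X > 3) = 7/17.
Σ over the event: 5·1/17 + 7·6/17 = 47/17.
E[X | X > 3] = (47/17) / (7/17) = 47/7.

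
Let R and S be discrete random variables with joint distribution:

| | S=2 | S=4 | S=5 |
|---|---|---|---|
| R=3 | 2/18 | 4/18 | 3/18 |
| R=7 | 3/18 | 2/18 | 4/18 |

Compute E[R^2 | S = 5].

223/7

P(S = 5) = 7/18.
Σ R^2·P over the event = 9·(3/18) + 49·(4/18) = 223/18.
E[R^2 | S = 5] = (223/18) / (7/18) = 223/7.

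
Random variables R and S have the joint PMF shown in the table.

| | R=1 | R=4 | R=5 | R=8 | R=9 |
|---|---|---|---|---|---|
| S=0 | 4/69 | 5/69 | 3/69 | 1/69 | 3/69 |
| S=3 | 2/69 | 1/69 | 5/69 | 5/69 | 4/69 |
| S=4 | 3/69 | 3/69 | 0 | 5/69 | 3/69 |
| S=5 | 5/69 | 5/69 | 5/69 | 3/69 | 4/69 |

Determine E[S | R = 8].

25/7

P(R = 8) = 14/69.
Σ S·P over the event = 0·(1/69) + 3·(5/69) + 4·(5/69) + 5·(3/69) = 50/69.
E[S | R = 8] = (50/69) / (14/69) = 25/7.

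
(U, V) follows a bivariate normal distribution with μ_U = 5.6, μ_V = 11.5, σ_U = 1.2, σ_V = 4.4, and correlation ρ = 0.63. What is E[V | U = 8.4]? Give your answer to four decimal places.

17.9680

E[V | U=x] = μ_V + ρ(σ_V/σ_U)(x − μ_U) for jointly normal variables.
E[V | U=8.4] = 11.5 + (0.63)·(4.4/1.2)·(8.4 − (5.6)) = 11.5 + (2.31)·(2.8) = 17.9680.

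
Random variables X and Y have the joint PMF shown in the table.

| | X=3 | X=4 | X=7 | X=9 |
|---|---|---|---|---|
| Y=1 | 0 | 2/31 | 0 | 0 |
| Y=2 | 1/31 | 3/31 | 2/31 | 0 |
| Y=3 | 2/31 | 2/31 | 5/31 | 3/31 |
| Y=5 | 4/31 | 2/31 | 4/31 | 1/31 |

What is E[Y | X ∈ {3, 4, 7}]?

P(X ∈ {3, 4, 7}) = 27/31.
Summing Y·P(X=x,Y=y) over the conditioning event gives 91/31.
E[Y | X ∈ {3, 4, 7}] = (91/31) / (27/31) = 91/27.

91/27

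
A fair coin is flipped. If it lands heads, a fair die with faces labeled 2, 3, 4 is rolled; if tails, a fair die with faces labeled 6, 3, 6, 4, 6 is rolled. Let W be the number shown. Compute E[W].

4

E[W | heads] = (2+3+4)/3 = 3.
E[W | tails] = (6+3+6+4+6)/5 = 5.
E[W] = (1/2)·(3) + (1/2)·(5) = 4.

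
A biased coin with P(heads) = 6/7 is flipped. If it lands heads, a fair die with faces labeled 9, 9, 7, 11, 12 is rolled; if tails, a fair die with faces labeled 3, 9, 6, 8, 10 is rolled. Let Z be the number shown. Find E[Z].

E[Z | heads] = (9+9+7+11+12)/5 = 48/5.
E[Z | tails] = (3+9+6+8+10)/5 = 36/5.
By the law of total expectation,
E[Z] = (6/7)·(48/5) + (1/7)·(36/5) = 324/35.

324/35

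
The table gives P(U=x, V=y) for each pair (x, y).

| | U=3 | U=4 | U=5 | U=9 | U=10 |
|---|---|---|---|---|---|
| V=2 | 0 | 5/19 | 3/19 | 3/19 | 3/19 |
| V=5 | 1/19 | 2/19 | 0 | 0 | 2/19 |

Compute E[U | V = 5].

31/5

P(V = 5) = 5/19.
Σ U·P over the event = 3·(1/19) + 4·(2/19) + 10·(2/19) = 31/19.
E[U | V = 5] = (31/19) / (5/19) = 31/5.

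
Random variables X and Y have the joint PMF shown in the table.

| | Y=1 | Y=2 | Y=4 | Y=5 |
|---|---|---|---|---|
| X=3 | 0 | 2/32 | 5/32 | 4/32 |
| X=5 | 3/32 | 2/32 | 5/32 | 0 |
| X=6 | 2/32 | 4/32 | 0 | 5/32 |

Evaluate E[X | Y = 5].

14/3

P(Y = 5) = 9/32.
Summing X·P(X=x,Y=y) over the conditioning event gives 21/16.
E[X | Y = 5] = (21/16) / (9/32) = 14/3.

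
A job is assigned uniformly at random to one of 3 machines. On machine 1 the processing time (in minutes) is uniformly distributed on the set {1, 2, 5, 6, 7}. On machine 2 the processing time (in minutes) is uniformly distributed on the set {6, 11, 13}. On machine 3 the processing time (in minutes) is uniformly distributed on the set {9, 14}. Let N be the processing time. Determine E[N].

257/30

E[N | machine 1] = (1+2+5+6+7)/5 = 21/5.
E[N | machine 2] = (6+11+13)/3 = 10.
E[N | machine 3] = (9+14)/2 = 23/2.
E[N] = (1/3)·(21/5) + (1/3)·(10) + (1/3)·(23/2) = 257/30.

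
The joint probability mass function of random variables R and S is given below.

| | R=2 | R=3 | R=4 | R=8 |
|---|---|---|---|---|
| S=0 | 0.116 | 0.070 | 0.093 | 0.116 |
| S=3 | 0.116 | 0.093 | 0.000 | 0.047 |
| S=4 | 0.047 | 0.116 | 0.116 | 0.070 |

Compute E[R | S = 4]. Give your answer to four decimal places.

4.2006

P(S = 4) = 0.349.
Σ R·P over the event = 2·(0.047) + 3·(0.116) + 4·(0.116) + 8·(0.070) = 1.466.
E[R | S = 4] = (1.466) / (0.349) = 4.2006.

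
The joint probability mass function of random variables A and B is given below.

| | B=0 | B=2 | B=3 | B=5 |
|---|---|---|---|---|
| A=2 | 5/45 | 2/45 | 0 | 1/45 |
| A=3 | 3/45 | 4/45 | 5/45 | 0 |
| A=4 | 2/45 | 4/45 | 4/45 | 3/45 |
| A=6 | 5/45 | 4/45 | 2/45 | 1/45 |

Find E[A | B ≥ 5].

4

P(B ≥ 5) = 1/9.
Σ A·P over the event = 2·(1/45) + 4·(3/45) + 6·(1/45) = 4/9.
E[A | B ≥ 5] = (4/9) / (1/9) = 4.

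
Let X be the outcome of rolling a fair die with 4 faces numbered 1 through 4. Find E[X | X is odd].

2

Given X is odd, X is equally likely to be any of {1, 3}.
E[X | X is odd] = (1 + 3) / 2 = 2.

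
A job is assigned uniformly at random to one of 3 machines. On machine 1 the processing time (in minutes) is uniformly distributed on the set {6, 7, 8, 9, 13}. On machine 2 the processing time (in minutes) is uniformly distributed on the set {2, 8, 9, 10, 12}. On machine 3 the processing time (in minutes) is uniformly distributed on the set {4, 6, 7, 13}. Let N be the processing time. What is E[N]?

81/10

E[N | machine 1] = (6+7+8+9+13)/5 = 43/5.
E[N | machine 2] = (2+8+9+10+12)/5 = 41/5.
E[N | machine 3] = (4+6+7+13)/4 = 15/2.
By the law of total expectation,
E[N] = (1/3)·(43/5) + (1/3)·(41/5) + (1/3)·(15/2) = 81/10.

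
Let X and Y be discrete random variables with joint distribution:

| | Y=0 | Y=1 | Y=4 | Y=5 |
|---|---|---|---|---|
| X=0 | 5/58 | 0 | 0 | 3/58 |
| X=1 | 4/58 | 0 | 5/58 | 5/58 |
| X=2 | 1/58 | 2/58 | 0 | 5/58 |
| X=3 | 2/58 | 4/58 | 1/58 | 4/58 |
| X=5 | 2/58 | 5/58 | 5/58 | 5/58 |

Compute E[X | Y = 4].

3

P(Y = 4) = 11/58.
Summing X·P(X=x,Y=y) over the conditioning event gives 33/58.
E[X | Y = 4] = (33/58) / (11/58) = 3.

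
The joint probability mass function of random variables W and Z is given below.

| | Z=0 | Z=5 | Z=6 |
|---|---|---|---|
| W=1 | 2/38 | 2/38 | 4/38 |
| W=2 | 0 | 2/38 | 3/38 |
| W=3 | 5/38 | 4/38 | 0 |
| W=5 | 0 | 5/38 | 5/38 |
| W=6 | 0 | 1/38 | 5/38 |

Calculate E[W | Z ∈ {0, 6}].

41/12

P(Z ∈ {0, 6}) = 12/19.
Σ W·P over the event = 1·(2/38) + 1·(4/38) + 2·(3/38) + 3·(5/38) + 5·(5/38) + 6·(5/38) = 41/19.
E[W | Z ∈ {0, 6}] = (41/19) / (12/19) = 41/12.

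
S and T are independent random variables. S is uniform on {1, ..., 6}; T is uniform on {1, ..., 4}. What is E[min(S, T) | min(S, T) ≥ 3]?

27/8

Outcomes with min(S, T) ≥ 3: (3,3), (3,4), (4,3), (4,4), (5,3), (5,4), (6,3), (6,4), each with probability 1/24.
E[min(S, T) | min(S, T) ≥ 3] = (3 + 3 + 3 + 4 + 3 + 4 + 3 + 4) / 8 = 27/8.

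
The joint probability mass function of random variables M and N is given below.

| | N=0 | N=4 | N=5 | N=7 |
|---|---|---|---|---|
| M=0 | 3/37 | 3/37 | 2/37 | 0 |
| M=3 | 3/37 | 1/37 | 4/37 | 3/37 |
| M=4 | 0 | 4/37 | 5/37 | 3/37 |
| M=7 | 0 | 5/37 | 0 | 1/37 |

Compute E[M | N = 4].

54/13

P(N = 4) = 13/37.
Σ M·P over the event = 0·(3/37) + 3·(1/37) + 4·(4/37) + 7·(5/37) = 54/37.
E[M | N = 4] = (54/37) / (13/37) = 54/13.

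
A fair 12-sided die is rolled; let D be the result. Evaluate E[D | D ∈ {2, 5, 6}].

13/3

P(D ∈ {2, 5, 6}) = 1/4.
Σ over the event: 2·1/12 + 5·1/12 + 6·1/12 = 13/12.
E[D | D ∈ {2, 5, 6}] = (13/12) / (1/4) = 13/3.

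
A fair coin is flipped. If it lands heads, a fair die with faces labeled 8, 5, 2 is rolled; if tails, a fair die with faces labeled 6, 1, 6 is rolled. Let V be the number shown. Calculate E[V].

E[V | heads] = (8+5+2)/3 = 5.
E[V | tails] = (6+1+6)/3 = 13/3.
By the law of total expectation,
E[V] = (1/2)·(5) + (1/2)·(13/3) = 14/3.

14/3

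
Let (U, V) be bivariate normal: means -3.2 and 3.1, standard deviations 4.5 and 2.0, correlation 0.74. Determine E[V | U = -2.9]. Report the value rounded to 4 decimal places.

3.1987

The regression of V on U has slope ρ·σ_V/σ_U and passes through (μ_U, μ_V).
E[V | U=-2.9] = 3.1 + (0.74)·(2.0/4.5)·(-2.9 − (-3.2)) = 3.1 + (0.32889)·(0.3) = 3.1987.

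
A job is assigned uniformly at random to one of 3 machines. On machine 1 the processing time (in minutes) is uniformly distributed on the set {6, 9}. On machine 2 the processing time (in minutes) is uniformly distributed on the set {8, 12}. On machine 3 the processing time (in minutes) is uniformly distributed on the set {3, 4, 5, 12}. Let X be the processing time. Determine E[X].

47/6

E[X | machine 1] = (6+9)/2 = 15/2.
E[X | machine 2] = (8+12)/2 = 10.
E[X | machine 3] = (3+4+5+12)/4 = 6.
E[X] = (1/3)·(15/2) + (1/3)·(10) + (1/3)·(6) = 47/6.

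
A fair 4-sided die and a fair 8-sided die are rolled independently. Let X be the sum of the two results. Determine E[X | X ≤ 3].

8/3

P(X ≤ 3) = 3/32.
Σ over the event: 2·1/32 + 3·1/16 = 1/4.
E[X | X ≤ 3] = (1/4) / (3/32) = 8/3.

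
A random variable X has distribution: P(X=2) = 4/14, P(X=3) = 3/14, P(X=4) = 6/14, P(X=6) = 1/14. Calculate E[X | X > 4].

P(X > 4) = 1/14.
Σ over the event: 6·1/14 = 3/7.
E[X | X > 4] = (3/7) / (1/14) = 6.

6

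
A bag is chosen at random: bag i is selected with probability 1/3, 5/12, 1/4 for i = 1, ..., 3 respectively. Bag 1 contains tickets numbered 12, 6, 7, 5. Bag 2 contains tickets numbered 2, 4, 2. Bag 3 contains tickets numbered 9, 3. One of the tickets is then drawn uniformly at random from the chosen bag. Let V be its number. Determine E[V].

E[V | bag 1] = (12+6+7+5)/4 = 15/2.
E[V | bag 2] = (2+4+2)/3 = 8/3.
E[V | bag 3] = (9+3)/2 = 6.
By the law of total expectation,
E[V] = (1/3)·(15/2) + (5/12)·(8/3) + (1/4)·(6) = 46/9.

46/9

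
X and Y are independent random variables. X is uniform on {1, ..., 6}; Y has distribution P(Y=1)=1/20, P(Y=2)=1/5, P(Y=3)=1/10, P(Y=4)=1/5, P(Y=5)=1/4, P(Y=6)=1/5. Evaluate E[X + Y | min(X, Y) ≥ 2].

P(min(X, Y) ≥ 2) = 19/24.
Summing (X+Y)·P(x,y) over outcomes with min(X, Y) ≥ 2 gives 155/24.
E[X + Y | min(X, Y) ≥ 2] = (155/24) / (19/24) = 155/19.

155/19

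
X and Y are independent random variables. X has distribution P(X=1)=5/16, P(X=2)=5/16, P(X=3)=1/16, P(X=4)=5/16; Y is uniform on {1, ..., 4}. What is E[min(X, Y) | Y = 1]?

1

P(Y = 1) = 1/4.
Summing min(X,Y)·P(x,y) over outcomes with Y = 1 gives 1/4.
E[min(X, Y) | Y = 1] = (1/4) / (1/4) = 1.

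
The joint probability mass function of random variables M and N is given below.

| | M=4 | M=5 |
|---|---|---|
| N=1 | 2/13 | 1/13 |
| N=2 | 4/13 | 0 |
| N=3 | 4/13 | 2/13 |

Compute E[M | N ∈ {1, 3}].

13/3

P(N ∈ {1, 3}) = 9/13.
Σ M·P over the event = 4·(2/13) + 4·(4/13) + 5·(1/13) + 5·(2/13) = 3.
E[M | N ∈ {1, 3}] = (3) / (9/13) = 13/3.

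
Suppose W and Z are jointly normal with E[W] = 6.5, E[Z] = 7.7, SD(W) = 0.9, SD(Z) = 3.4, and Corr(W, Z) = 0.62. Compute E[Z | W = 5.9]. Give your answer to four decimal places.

6.2947

E[Z | W=x] = μ_Z + ρ(σ_Z/σ_W)(x − μ_W) for jointly normal variables.
E[Z | W=5.9] = 7.7 + (0.62)·(3.4/0.9)·(5.9 − (6.5)) = 7.7 + (2.3422)·(-0.6) = 6.2947.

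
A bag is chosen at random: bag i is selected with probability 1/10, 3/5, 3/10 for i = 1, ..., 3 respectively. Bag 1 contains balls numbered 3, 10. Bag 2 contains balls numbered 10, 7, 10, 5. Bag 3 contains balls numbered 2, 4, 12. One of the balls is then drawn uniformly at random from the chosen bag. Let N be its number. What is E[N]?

29/4

E[N | bag 1] = (3+10)/2 = 13/2.
E[N | bag 2] = (10+7+10+5)/4 = 8.
E[N | bag 3] = (2+4+12)/3 = 6.
By the law of total expectation,
E[N] = (1/10)·(13/2) + (3/5)·(8) + (3/10)·(6) = 29/4.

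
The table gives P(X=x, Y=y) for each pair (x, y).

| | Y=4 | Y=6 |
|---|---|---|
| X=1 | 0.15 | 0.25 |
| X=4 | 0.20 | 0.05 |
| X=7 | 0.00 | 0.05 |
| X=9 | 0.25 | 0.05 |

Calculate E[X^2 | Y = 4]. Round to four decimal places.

39.3333

P(Y = 4) = 0.60.
Σ X^2·P over the event = 1·(0.15) + 16·(0.20) + 81·(0.25) = 23.60.
E[X^2 | Y = 4] = (23.60) / (0.60) = 39.3333.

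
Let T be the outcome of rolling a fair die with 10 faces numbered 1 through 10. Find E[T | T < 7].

Given T < 7, T is equally likely to be any of {1, 2, 3, 4, 5, 6}.
E[T | T < 7] = (1 + 2 + 3 + 4 + 5 + 6) / 6 = 7/2.

7/2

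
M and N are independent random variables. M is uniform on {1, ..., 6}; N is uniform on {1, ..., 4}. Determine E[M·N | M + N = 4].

10/3

Outcomes with M + N = 4: (1,3), (2,2), (3,1), each with probability 1/24.
E[M·N | M + N = 4] = (3 + 4 + 3) / 3 = 10/3.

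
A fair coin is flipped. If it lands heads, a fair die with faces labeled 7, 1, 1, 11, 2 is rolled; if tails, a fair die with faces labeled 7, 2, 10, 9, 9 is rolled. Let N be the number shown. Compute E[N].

E[N | heads] = (7+1+1+11+2)/5 = 22/5.
E[N | tails] = (7+2+10+9+9)/5 = 37/5.
By the law of total expectation,
E[N] = (1/2)·(22/5) + (1/2)·(37/5) = 59/10.

59/10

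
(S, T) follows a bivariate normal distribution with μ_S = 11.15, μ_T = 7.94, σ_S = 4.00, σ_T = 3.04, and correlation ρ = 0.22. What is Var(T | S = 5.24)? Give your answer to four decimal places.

For a bivariate normal, Var(T | S=x) = σ_T²(1 − ρ²).
Var(T | S=5.24) = (3.04)²·(1 − (0.22)²) = 9.2416·0.9516 = 8.7943.

8.7943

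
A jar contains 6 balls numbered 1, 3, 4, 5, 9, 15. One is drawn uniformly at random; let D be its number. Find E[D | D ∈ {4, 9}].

P(D ∈ {4, 9}) = 1/3.
Σ over the event: 4·1/6 + 9·1/6 = 13/6.
E[D | D ∈ {4, 9}] = (13/6) / (1/3) = 13/2.

13/2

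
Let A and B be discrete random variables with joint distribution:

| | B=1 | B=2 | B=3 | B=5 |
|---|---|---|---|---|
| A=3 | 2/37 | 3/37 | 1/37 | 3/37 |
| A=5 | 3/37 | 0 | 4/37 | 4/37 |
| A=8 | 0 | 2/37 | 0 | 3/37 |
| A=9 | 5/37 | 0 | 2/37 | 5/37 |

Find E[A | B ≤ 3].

P(B ≤ 3) = 22/37.
Σ A·P over the event = 3·(2/37) + 3·(3/37) + 3·(1/37) + 5·(3/37) + 5·(4/37) + 8·(2/37) + 9·(5/37) + 9·(2/37) = 132/37.
E[A | B ≤ 3] = (132/37) / (22/37) = 6.

6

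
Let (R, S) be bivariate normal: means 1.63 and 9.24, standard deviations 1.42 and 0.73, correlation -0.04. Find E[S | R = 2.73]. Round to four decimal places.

9.2174

For a bivariate normal, E[S | R=x] = μ_S + ρ·(σ_S/σ_R)·(x − μ_R).
E[S | R=2.73] = 9.24 + (-0.04)·(0.73/1.42)·(2.73 − (1.63)) = 9.24 + (-0.020563)·(1.1) = 9.2174.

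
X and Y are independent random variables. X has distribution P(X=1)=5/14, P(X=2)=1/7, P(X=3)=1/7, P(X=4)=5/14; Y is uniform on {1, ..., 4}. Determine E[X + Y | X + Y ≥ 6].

P(X + Y ≥ 6) = 3/8.
Summing (X+Y)·P(x,y) over outcomes with X + Y ≥ 6 gives 143/56.
E[X + Y | X + Y ≥ 6] = (143/56) / (3/8) = 143/21.

143/21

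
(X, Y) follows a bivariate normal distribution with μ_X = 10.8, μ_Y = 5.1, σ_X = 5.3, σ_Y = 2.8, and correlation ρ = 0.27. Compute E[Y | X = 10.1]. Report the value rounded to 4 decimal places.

5.0002

E[Y | X=x] = μ_Y + ρ(σ_Y/σ_X)(x − μ_X) for jointly normal variables.
E[Y | X=10.1] = 5.1 + (0.27)·(2.8/5.3)·(10.1 − (10.8)) = 5.1 + (0.14264)·(-0.7) = 5.0002.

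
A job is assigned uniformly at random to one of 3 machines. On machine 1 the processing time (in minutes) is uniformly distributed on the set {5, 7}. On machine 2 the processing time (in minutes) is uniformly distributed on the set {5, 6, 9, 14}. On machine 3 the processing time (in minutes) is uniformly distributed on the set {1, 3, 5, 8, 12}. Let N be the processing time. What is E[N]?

203/30

E[N | machine 1] = (5+7)/2 = 6.
E[N | machine 2] = (5+6+9+14)/4 = 17/2.
E[N | machine 3] = (1+3+5+8+12)/5 = 29/5.
By the law of total expectation,
E[N] = (1/3)·(6) + (1/3)·(17/2) + (1/3)·(29/5) = 203/30.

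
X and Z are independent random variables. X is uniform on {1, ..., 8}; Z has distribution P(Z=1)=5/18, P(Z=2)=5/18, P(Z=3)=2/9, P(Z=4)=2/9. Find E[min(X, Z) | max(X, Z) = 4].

P(max(X, Z) = 4) = 5/24.
Summing min(X,Z)·P(x,y) over outcomes with max(X, Z) = 4 gives 67/144.
E[min(X, Z) | max(X, Z) = 4] = (67/144) / (5/24) = 67/30.

67/30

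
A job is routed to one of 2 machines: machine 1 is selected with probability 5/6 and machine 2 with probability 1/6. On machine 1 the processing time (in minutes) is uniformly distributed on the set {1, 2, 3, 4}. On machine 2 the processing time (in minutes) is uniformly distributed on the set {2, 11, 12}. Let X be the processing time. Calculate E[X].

125/36

E[X | machine 1] = (1+2+3+4)/4 = 5/2.
E[X | machine 2] = (2+11+12)/3 = 25/3.
By the law of total expectation,
E[X] = (5/6)·(5/2) + (1/6)·(25/3) = 125/36.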